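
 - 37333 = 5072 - 42405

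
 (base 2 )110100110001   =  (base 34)2VB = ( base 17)bbb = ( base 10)3377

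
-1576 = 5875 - 7451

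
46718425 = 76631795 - 29913370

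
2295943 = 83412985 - 81117042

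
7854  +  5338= 13192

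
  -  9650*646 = - 6233900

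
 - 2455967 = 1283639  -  3739606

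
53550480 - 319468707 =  - 265918227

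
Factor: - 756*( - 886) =2^3*3^3 * 7^1*443^1 = 669816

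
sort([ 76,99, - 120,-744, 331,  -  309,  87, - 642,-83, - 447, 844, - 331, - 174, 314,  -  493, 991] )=[-744, - 642, - 493  , - 447,  -  331, - 309 , - 174,-120, - 83, 76, 87,99 , 314, 331,844,991 ] 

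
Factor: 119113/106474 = 311/278 = 2^ (- 1)*139^(-1)*311^1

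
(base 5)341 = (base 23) 44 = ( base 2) 1100000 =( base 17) 5B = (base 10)96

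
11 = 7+4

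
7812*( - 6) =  - 46872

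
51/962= 51/962  =  0.05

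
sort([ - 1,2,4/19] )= [ - 1,4/19, 2]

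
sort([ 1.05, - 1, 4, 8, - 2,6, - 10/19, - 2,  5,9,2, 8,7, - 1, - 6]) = [  -  6, - 2, - 2, - 1 , - 1, - 10/19,1.05,2,4  ,  5,6,  7 , 8 , 8,9]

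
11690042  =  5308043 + 6381999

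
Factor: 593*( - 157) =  - 93101= - 157^1*593^1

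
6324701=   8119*779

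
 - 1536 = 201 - 1737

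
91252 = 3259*28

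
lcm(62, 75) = 4650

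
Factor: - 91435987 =-8101^1 * 11287^1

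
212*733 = 155396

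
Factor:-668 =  - 2^2 * 167^1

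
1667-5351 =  - 3684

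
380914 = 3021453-2640539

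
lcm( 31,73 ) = 2263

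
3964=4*991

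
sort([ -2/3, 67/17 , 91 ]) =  [- 2/3, 67/17,91] 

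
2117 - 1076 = 1041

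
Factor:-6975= - 3^2*5^2*31^1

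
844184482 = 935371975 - 91187493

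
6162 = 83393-77231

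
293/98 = 2 + 97/98 = 2.99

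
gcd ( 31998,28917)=3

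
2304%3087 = 2304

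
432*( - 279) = - 120528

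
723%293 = 137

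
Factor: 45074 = 2^1*31^1* 727^1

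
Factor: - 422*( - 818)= 2^2*211^1*409^1 = 345196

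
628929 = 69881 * 9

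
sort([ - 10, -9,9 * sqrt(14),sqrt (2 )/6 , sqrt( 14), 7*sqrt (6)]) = [- 10, - 9,sqrt( 2)/6,sqrt( 14),7*sqrt( 6), 9*sqrt( 14)]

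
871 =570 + 301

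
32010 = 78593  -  46583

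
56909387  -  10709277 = 46200110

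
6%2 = 0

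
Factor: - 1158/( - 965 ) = 6/5 = 2^1*3^1  *5^( - 1 ) 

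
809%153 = 44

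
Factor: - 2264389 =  - 41^1*55229^1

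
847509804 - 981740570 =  - 134230766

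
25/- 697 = - 25/697 = - 0.04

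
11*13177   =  144947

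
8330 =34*245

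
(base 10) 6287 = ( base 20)fe7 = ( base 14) 2411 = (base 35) 54M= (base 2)1100010001111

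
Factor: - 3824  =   - 2^4*239^1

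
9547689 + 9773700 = 19321389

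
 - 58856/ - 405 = 58856/405=145.32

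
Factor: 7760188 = 2^2*1940047^1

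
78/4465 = 78/4465 =0.02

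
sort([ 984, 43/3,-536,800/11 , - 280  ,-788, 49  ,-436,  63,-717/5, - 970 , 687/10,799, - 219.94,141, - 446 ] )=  [-970,-788 , - 536 ,-446, - 436, -280,-219.94,-717/5, 43/3,49,  63, 687/10,  800/11, 141,799, 984]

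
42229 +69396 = 111625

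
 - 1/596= - 1/596 = - 0.00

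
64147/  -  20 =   -  3208 + 13/20 =- 3207.35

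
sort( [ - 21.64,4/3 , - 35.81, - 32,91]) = [ - 35.81, - 32, - 21.64, 4/3,  91]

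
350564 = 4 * 87641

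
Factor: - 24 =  - 2^3*3^1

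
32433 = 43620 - 11187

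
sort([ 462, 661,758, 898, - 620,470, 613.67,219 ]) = [ - 620 , 219 , 462, 470,613.67,661 , 758 , 898]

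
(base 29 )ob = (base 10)707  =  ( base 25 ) 137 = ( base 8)1303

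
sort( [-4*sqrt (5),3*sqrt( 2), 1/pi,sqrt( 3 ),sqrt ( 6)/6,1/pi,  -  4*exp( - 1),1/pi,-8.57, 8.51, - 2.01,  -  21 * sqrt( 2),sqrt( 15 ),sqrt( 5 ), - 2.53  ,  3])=[  -  21*sqrt( 2 ), -4*sqrt(5),  -  8.57 ,-2.53 , - 2.01, - 4 * exp (  -  1),1/pi,1/pi, 1/pi,sqrt( 6) /6,sqrt (3) , sqrt(5),3,sqrt( 15),3* sqrt( 2 ),8.51]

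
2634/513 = 878/171 = 5.13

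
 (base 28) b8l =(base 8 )21245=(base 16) 22a5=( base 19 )15af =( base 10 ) 8869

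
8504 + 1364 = 9868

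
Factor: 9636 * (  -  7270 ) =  - 2^3*3^1*5^1*11^1*73^1*727^1 = -70053720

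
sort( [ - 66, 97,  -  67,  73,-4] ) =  [ - 67, - 66,  -  4,73,  97] 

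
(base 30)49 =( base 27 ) 4l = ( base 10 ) 129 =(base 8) 201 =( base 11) 108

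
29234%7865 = 5639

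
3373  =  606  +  2767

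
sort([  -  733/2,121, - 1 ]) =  [ - 733/2, - 1,121 ] 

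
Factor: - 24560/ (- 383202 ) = 12280/191601 = 2^3*3^(-2 )*5^1*61^ ( - 1)*307^1 *349^( - 1)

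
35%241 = 35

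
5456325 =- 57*( - 95725)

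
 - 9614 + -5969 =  - 15583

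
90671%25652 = 13715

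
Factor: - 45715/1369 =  - 5^1*37^( - 2)*41^1*223^1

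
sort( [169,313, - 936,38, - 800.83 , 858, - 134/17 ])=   [ - 936, - 800.83, - 134/17,  38, 169, 313, 858]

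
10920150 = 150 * 72801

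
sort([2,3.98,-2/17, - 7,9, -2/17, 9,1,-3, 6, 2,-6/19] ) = [ - 7, - 3, - 6/19, - 2/17,-2/17, 1, 2, 2, 3.98, 6, 9,9]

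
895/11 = 81 + 4/11 =81.36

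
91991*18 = 1655838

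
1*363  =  363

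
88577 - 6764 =81813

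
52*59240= 3080480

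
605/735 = 121/147 = 0.82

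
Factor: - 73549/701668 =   -  2^(  -  2 )*7^2* 11^( - 1)*19^1*37^(-1)*79^1*431^( - 1 ) 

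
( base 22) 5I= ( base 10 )128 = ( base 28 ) 4g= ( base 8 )200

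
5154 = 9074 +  - 3920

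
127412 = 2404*53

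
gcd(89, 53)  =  1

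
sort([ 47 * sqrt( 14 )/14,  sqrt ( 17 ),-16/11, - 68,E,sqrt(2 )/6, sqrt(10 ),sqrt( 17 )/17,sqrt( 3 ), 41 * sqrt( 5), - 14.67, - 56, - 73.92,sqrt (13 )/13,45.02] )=[ - 73.92, - 68, - 56, - 14.67, - 16/11,  sqrt( 2 ) /6, sqrt ( 17 ) /17,sqrt( 13)/13,sqrt (3),E,sqrt( 10) , sqrt(17),47*sqrt(14) /14,45.02,41 * sqrt( 5 )]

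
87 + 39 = 126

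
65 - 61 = 4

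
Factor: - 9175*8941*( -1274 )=104510901950 = 2^1*5^2*7^2*13^1*367^1*8941^1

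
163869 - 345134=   -  181265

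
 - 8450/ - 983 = 8450/983=8.60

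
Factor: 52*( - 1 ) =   -  52 = - 2^2*13^1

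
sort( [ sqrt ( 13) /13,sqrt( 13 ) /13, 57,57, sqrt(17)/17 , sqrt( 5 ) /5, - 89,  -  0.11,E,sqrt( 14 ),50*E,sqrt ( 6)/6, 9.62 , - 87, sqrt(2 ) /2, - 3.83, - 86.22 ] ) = [ - 89, - 87, - 86.22,-3.83, - 0.11,sqrt(17)/17,sqrt( 13)/13,  sqrt(13)/13,sqrt ( 6)/6, sqrt( 5)/5 , sqrt(2)/2, E , sqrt( 14),9.62, 57,57,50*E]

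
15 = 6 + 9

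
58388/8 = 14597/2=7298.50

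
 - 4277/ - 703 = 6  +  59/703=6.08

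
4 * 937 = 3748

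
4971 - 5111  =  -140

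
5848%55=18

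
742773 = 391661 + 351112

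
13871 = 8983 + 4888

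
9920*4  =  39680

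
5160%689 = 337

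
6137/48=6137/48  =  127.85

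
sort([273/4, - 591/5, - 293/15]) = [ - 591/5,-293/15, 273/4] 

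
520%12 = 4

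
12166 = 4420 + 7746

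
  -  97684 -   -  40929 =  - 56755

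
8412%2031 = 288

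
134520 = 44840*3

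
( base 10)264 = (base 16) 108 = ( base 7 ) 525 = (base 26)A4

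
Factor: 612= 2^2*3^2*17^1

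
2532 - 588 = 1944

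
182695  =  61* 2995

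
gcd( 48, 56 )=8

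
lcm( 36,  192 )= 576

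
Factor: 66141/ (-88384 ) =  - 2^( - 6)*3^2*1381^( - 1 )* 7349^1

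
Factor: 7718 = 2^1*17^1*227^1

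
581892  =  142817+439075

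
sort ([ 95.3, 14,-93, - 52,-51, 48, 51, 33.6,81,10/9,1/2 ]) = [-93,-52, - 51,1/2, 10/9,14,33.6,48,51,81,95.3]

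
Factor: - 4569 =-3^1*1523^1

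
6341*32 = 202912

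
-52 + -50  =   - 102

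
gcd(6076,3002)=2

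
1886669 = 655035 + 1231634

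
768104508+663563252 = 1431667760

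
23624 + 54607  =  78231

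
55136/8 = 6892 = 6892.00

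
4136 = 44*94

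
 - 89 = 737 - 826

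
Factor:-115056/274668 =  - 204/487  =  - 2^2*3^1*17^1*487^(-1)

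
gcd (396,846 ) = 18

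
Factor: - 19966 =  - 2^1 * 67^1*149^1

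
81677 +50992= 132669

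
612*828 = 506736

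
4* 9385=37540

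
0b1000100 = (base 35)1x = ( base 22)32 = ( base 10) 68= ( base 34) 20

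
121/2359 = 121/2359 = 0.05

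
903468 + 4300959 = 5204427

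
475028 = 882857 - 407829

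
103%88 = 15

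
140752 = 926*152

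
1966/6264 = 983/3132 = 0.31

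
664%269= 126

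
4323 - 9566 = -5243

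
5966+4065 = 10031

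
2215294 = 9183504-6968210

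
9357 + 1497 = 10854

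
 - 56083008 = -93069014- - 36986006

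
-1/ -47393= 1/47393=0.00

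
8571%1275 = 921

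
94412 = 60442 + 33970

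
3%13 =3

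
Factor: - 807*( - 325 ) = 262275 = 3^1*5^2*13^1 * 269^1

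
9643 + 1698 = 11341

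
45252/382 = 22626/191 = 118.46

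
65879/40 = 65879/40 = 1646.97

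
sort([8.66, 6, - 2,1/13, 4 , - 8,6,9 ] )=[  -  8,  -  2,1/13 , 4, 6, 6,8.66, 9]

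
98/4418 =49/2209  =  0.02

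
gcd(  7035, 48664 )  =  7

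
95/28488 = 95/28488 = 0.00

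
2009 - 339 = 1670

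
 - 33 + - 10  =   - 43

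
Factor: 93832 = 2^3 * 37^1*317^1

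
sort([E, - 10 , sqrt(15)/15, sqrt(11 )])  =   [ - 10,  sqrt( 15 )/15,E,sqrt( 11 ) ]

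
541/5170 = 541/5170= 0.10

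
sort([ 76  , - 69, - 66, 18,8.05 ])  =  [ - 69, - 66, 8.05,  18,  76 ]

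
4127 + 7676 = 11803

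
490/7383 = 490/7383=0.07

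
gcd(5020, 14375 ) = 5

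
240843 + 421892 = 662735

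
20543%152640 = 20543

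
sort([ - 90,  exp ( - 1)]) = [ - 90, exp(-1) ] 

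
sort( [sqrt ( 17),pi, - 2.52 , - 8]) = [ - 8, - 2.52, pi,sqrt( 17) ]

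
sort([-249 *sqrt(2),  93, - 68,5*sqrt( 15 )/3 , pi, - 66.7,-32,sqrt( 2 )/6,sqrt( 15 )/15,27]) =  [  -  249 * sqrt( 2), - 68,-66.7, - 32, sqrt( 2 )/6, sqrt ( 15) /15,pi,5*sqrt( 15)/3 , 27,93 ] 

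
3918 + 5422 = 9340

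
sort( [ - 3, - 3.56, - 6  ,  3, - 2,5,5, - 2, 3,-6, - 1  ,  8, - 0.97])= [ - 6,  -  6,-3.56, - 3, - 2 , - 2, - 1, - 0.97,  3, 3, 5, 5, 8]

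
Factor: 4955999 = 4955999^1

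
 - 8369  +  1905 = -6464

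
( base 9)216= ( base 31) 5m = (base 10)177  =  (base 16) b1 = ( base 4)2301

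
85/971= 85/971 = 0.09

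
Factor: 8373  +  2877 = 2^1 * 3^2 * 5^4 = 11250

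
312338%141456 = 29426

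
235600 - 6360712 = -6125112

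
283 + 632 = 915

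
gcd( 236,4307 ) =59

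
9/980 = 9/980 = 0.01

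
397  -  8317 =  - 7920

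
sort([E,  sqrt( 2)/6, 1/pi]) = [sqrt(2)/6, 1/pi, E ] 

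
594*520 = 308880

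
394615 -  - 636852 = 1031467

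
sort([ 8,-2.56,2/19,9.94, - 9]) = [ - 9,-2.56,2/19,8 , 9.94] 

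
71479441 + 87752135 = 159231576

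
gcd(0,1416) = 1416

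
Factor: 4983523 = 4983523^1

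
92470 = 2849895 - 2757425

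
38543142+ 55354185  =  93897327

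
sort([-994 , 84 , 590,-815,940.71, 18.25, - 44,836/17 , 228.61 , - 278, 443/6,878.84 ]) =[- 994, - 815, - 278, - 44 , 18.25 , 836/17,  443/6,84, 228.61, 590 , 878.84, 940.71]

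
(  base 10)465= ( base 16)1D1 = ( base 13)29a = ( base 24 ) j9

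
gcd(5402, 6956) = 74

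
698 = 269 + 429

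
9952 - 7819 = 2133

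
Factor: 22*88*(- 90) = -174240 = - 2^5*3^2*5^1*11^2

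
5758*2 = 11516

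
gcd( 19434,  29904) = 6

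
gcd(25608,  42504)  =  264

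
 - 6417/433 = - 6417/433 = - 14.82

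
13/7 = 13/7 = 1.86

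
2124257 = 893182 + 1231075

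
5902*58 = 342316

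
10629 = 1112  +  9517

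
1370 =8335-6965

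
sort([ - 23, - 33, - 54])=[ - 54, - 33, - 23 ]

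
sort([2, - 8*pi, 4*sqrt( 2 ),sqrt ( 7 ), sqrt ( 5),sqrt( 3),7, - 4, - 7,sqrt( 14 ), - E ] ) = [ - 8*pi, - 7, - 4, - E, sqrt( 3 ),2,sqrt(5),sqrt( 7),sqrt ( 14 ),4*sqrt( 2 ), 7 ]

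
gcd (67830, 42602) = 238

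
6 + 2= 8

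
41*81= 3321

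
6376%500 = 376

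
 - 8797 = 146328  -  155125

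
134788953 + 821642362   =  956431315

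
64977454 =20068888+44908566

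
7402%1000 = 402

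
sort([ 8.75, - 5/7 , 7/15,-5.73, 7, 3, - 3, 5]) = [  -  5.73, - 3, - 5/7,7/15 , 3,5,7,8.75] 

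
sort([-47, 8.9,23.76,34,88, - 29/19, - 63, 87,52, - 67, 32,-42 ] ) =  [ - 67,-63, - 47, - 42,-29/19,  8.9, 23.76,32,34 , 52,87,88]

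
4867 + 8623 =13490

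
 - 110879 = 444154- 555033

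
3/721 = 3/721 = 0.00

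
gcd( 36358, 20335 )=49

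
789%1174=789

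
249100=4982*50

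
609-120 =489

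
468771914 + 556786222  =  1025558136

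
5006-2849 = 2157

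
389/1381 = 389/1381 = 0.28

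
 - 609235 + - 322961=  - 932196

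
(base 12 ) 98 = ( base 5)431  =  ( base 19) 62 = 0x74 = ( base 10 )116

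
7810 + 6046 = 13856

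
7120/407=17 + 201/407 = 17.49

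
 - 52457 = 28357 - 80814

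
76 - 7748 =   -  7672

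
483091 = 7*69013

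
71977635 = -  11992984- - 83970619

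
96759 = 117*827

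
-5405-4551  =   - 9956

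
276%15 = 6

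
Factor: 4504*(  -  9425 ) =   -  2^3 * 5^2*13^1* 29^1*563^1 = -42450200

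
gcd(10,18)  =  2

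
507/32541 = 169/10847 = 0.02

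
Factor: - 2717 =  - 11^1*13^1*19^1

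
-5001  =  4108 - 9109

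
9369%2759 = 1092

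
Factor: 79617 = 3^1* 26539^1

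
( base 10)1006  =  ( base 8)1756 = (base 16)3ee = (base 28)17q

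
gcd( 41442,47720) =2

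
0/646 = 0   =  0.00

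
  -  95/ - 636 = 95/636 = 0.15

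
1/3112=1/3112 = 0.00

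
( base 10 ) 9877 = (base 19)186G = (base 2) 10011010010101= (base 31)a8j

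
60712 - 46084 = 14628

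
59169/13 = 4551 + 6/13 = 4551.46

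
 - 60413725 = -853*70825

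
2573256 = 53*48552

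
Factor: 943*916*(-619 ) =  -2^2*23^1*41^1*229^1*619^1 = -534684772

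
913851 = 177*5163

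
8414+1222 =9636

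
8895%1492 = 1435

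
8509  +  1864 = 10373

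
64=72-8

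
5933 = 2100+3833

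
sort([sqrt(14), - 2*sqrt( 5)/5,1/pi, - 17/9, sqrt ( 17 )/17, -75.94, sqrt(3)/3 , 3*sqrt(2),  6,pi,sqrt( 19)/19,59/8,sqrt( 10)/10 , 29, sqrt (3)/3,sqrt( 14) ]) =[-75.94, - 17/9,-2*sqrt(5 )/5,sqrt( 19 )/19,sqrt( 17 ) /17,  sqrt(10)/10,  1/pi, sqrt( 3) /3 , sqrt( 3)/3, pi,sqrt(14),sqrt ( 14),3*sqrt(2 ),6 , 59/8, 29] 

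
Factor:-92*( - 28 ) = 2576= 2^4*7^1*23^1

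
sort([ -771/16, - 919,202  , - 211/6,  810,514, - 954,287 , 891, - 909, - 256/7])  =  [-954, - 919, - 909, - 771/16, - 256/7, - 211/6, 202, 287,514,810,891]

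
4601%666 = 605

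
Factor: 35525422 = 2^1 * 17762711^1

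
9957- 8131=1826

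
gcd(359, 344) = 1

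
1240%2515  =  1240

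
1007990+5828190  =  6836180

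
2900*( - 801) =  - 2322900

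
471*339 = 159669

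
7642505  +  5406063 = 13048568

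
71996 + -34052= 37944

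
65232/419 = 155 + 287/419= 155.68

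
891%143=33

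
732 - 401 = 331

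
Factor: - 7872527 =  - 13^2 * 37^1 * 1259^1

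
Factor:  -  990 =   -  2^1*3^2*5^1*11^1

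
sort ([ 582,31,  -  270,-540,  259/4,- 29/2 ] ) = [ -540, - 270,  -  29/2,31,  259/4,582] 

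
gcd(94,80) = 2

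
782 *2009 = 1571038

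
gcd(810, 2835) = 405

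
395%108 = 71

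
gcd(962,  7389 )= 1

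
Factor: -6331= - 13^1*487^1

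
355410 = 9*39490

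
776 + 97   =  873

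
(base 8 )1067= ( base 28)K7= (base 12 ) 3b3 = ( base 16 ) 237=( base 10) 567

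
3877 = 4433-556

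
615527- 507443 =108084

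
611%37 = 19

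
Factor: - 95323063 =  - 11^1*17^1*23^1*37^1*599^1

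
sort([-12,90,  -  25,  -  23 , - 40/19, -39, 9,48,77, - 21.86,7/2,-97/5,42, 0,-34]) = [- 39, - 34, - 25, - 23, - 21.86, - 97/5,-12, - 40/19, 0,7/2, 9, 42,48,77,90]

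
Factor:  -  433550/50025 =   -  26/3 = - 2^1*3^( - 1)*13^1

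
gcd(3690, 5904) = 738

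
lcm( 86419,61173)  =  5444397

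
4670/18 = 259 + 4/9 =259.44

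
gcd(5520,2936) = 8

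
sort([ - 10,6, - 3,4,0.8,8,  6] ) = [ - 10, - 3  ,  0.8, 4,6, 6,8]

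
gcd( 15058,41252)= 2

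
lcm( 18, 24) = 72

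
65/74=65/74 = 0.88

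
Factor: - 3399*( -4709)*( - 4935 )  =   - 3^2  *5^1*7^1 * 11^1*17^1*47^1 *103^1*277^1 = - 78989072085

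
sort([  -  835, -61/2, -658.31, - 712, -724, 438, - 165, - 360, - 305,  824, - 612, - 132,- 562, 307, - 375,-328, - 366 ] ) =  [-835, - 724, - 712,-658.31 , - 612, - 562, - 375, - 366 , - 360, - 328, - 305,-165 ,-132,-61/2, 307,438, 824]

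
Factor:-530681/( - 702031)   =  11^(  -  1)*19^( - 1)*131^1 * 3359^(- 1) * 4051^1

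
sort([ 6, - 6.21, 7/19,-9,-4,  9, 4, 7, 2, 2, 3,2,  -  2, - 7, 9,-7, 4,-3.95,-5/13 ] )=[ - 9,-7, - 7, - 6.21, - 4,  -  3.95,  -  2, - 5/13,7/19, 2,2, 2,3,4,4, 6,7, 9 , 9]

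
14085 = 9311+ 4774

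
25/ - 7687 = - 1  +  7662/7687 = -0.00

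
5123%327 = 218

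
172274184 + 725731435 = 898005619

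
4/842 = 2/421 = 0.00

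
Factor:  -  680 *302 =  - 205360= - 2^4*5^1 *17^1*151^1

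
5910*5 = 29550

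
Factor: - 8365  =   - 5^1*7^1*239^1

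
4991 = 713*7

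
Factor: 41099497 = 41099497^1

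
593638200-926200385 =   -  332562185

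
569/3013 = 569/3013 = 0.19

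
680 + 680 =1360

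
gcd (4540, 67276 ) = 4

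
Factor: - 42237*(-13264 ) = 560231568= 2^4*3^2*13^1 *19^2*829^1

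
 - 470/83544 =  - 1 + 41537/41772  =  - 0.01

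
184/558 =92/279 = 0.33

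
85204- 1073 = 84131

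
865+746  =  1611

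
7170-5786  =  1384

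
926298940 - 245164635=681134305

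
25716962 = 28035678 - 2318716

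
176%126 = 50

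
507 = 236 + 271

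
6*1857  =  11142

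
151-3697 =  - 3546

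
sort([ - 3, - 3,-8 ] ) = [ - 8, - 3 , - 3]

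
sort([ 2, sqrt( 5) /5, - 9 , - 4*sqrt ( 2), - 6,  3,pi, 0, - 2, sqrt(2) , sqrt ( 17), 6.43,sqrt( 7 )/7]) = [ - 9 ,  -  6, - 4*sqrt( 2), - 2,  0, sqrt(7 )/7,sqrt(5) /5, sqrt(2 ),2,3,  pi , sqrt(17),6.43] 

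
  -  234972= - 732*321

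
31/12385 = 31/12385 = 0.00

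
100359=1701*59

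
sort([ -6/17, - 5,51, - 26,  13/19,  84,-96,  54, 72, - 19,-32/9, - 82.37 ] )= [-96,-82.37, - 26, -19,- 5, - 32/9,-6/17, 13/19, 51, 54,72, 84 ]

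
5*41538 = 207690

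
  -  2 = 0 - 2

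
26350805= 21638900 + 4711905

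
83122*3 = 249366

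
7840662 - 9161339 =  - 1320677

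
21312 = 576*37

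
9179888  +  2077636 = 11257524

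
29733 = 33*901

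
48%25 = 23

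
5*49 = 245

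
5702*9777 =55748454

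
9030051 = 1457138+7572913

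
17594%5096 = 2306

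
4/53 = 4/53 =0.08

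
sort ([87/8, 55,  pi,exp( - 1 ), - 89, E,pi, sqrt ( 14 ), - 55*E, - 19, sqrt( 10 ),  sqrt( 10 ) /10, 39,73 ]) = [ - 55 * E, - 89, - 19,  sqrt(10)/10, exp(-1),E,pi, pi, sqrt( 10),sqrt(14 ), 87/8,39,  55,73]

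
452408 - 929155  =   - 476747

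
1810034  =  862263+947771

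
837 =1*837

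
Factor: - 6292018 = -2^1 * 23^1*43^1*3181^1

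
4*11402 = 45608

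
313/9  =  313/9 = 34.78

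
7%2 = 1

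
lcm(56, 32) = 224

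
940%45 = 40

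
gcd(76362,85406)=2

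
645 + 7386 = 8031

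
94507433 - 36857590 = 57649843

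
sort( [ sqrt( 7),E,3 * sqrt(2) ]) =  [sqrt( 7),E,  3*sqrt(2 ) ]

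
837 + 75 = 912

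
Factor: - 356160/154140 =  - 848/367 =- 2^4*53^1*367^( - 1 ) 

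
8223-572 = 7651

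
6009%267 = 135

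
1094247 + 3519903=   4614150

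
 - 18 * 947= -17046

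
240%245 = 240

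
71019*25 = 1775475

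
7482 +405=7887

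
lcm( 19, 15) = 285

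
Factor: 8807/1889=1889^ ( - 1 )*8807^1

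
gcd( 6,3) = 3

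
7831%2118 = 1477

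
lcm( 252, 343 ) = 12348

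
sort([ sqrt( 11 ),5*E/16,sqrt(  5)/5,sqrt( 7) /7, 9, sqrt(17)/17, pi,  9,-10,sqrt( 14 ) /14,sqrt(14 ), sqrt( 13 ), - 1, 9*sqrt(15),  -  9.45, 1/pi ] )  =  [- 10, - 9.45,-1,sqrt( 17)/17  ,  sqrt( 14)/14,1/pi , sqrt( 7 ) /7 , sqrt ( 5)/5, 5*E/16,pi,sqrt ( 11 ),sqrt( 13 ),sqrt(14 ) , 9, 9, 9 * sqrt( 15)] 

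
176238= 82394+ 93844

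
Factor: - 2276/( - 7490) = 1138/3745 = 2^1*5^( - 1)*7^( - 1 )*107^( - 1 )*569^1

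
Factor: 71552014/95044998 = 35776007/47522499 = 3^( - 1)*17^1*47^( - 1)*53^1*59^1*673^1*337039^ (-1)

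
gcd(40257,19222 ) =7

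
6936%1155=6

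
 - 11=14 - 25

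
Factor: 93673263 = 3^1*1069^1*29209^1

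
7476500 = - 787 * ( - 9500) 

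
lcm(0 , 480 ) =0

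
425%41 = 15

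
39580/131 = 39580/131=302.14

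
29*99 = 2871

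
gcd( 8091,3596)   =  899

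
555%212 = 131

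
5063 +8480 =13543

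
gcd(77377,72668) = 1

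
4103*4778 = 19604134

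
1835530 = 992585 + 842945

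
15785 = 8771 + 7014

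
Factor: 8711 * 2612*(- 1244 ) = -2^4*31^1*281^1*311^1*653^1 =- 28304896208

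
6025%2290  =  1445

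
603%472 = 131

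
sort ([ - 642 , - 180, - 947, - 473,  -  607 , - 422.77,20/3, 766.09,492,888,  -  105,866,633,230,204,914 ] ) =[ - 947, - 642,  -  607,  -  473, - 422.77, - 180 , -105, 20/3,204,230,492, 633,  766.09,866 , 888,914 ] 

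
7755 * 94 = 728970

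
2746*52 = 142792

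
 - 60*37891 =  - 2273460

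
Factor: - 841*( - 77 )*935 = 5^1*7^1*11^2  *  17^1 * 29^2=60547795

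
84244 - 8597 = 75647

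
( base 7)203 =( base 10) 101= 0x65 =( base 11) 92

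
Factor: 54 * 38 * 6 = 2^3*3^4 * 19^1  =  12312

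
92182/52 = 1772 + 19/26 = 1772.73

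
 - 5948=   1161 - 7109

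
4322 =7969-3647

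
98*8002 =784196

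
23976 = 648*37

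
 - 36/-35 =1 + 1/35 = 1.03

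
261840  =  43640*6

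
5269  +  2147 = 7416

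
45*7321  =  329445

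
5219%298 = 153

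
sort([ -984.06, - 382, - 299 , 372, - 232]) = [ - 984.06, - 382, - 299,  -  232, 372 ]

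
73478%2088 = 398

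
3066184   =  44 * 69686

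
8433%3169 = 2095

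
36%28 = 8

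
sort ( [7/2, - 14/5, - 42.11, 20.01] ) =[-42.11, -14/5, 7/2,20.01]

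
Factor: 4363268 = 2^2 * 7^1*13^1*11987^1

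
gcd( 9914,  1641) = 1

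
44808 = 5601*8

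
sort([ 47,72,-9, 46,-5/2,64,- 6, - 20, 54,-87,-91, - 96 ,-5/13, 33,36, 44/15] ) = [-96,- 91, - 87,-20,-9, - 6,-5/2, - 5/13,44/15,33,  36 , 46,  47,  54,64,72]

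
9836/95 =103 + 51/95 = 103.54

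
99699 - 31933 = 67766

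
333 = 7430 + - 7097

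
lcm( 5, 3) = 15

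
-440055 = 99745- 539800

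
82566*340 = 28072440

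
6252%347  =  6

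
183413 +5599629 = 5783042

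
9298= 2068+7230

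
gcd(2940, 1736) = 28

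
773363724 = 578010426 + 195353298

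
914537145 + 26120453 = 940657598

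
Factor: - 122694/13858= -363/41 = - 3^1*11^2 * 41^(-1) 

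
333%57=48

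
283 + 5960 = 6243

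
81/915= 27/305 = 0.09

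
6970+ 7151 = 14121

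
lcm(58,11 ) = 638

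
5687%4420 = 1267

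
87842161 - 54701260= 33140901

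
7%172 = 7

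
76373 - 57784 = 18589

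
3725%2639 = 1086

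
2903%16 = 7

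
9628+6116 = 15744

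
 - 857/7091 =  - 1 + 6234/7091  =  - 0.12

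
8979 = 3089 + 5890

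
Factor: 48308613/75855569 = 3^1 * 43^(-1)*71^1*337^1*431^( - 1 ) * 673^1 * 4093^(-1 ) 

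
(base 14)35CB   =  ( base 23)HH7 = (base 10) 9391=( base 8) 22257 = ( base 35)7nb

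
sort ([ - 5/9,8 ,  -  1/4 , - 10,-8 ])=[ -10 ,  -  8, -5/9, - 1/4, 8 ] 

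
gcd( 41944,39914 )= 14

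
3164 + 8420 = 11584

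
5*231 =1155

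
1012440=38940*26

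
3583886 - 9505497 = -5921611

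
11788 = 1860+9928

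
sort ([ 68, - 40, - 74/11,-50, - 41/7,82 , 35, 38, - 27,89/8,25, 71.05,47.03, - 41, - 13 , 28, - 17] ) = [ -50, - 41,  -  40, - 27,-17, - 13, - 74/11, - 41/7, 89/8,25, 28,35,  38, 47.03 , 68,71.05,82]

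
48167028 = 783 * 61516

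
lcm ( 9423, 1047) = 9423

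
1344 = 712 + 632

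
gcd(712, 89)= 89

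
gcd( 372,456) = 12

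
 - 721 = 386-1107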